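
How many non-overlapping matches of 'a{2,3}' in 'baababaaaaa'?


Pattern 'a{2,3}' matches between 2 and 3 consecutive a's (greedy).
String: 'baababaaaaa'
Finding runs of a's and applying greedy matching:
  Run at pos 1: 'aa' (length 2)
  Run at pos 4: 'a' (length 1)
  Run at pos 6: 'aaaaa' (length 5)
Matches: ['aa', 'aaa', 'aa']
Count: 3

3


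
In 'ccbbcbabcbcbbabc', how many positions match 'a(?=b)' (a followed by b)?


Lookahead 'a(?=b)' matches 'a' only when followed by 'b'.
String: 'ccbbcbabcbcbbabc'
Checking each position where char is 'a':
  pos 6: 'a' -> MATCH (next='b')
  pos 13: 'a' -> MATCH (next='b')
Matching positions: [6, 13]
Count: 2

2


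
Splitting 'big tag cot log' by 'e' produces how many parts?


Splitting by 'e' breaks the string at each occurrence of the separator.
Text: 'big tag cot log'
Parts after split:
  Part 1: 'big tag cot log'
Total parts: 1

1


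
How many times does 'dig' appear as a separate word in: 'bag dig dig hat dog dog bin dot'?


Scanning each word for exact match 'dig':
  Word 1: 'bag' -> no
  Word 2: 'dig' -> MATCH
  Word 3: 'dig' -> MATCH
  Word 4: 'hat' -> no
  Word 5: 'dog' -> no
  Word 6: 'dog' -> no
  Word 7: 'bin' -> no
  Word 8: 'dot' -> no
Total matches: 2

2


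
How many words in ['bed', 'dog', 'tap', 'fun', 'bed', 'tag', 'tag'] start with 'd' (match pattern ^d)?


Pattern ^d anchors to start of word. Check which words begin with 'd':
  'bed' -> no
  'dog' -> MATCH (starts with 'd')
  'tap' -> no
  'fun' -> no
  'bed' -> no
  'tag' -> no
  'tag' -> no
Matching words: ['dog']
Count: 1

1


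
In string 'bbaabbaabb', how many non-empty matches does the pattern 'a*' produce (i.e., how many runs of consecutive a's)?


Pattern 'a*' matches zero or more a's. We want non-empty runs of consecutive a's.
String: 'bbaabbaabb'
Walking through the string to find runs of a's:
  Run 1: positions 2-3 -> 'aa'
  Run 2: positions 6-7 -> 'aa'
Non-empty runs found: ['aa', 'aa']
Count: 2

2


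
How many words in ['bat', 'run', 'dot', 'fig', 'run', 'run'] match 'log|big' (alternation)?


Alternation 'log|big' matches either 'log' or 'big'.
Checking each word:
  'bat' -> no
  'run' -> no
  'dot' -> no
  'fig' -> no
  'run' -> no
  'run' -> no
Matches: []
Count: 0

0


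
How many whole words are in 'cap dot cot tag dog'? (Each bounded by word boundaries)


Word boundaries (\b) mark the start/end of each word.
Text: 'cap dot cot tag dog'
Splitting by whitespace:
  Word 1: 'cap'
  Word 2: 'dot'
  Word 3: 'cot'
  Word 4: 'tag'
  Word 5: 'dog'
Total whole words: 5

5


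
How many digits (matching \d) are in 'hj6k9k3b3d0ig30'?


\d matches any digit 0-9.
Scanning 'hj6k9k3b3d0ig30':
  pos 2: '6' -> DIGIT
  pos 4: '9' -> DIGIT
  pos 6: '3' -> DIGIT
  pos 8: '3' -> DIGIT
  pos 10: '0' -> DIGIT
  pos 13: '3' -> DIGIT
  pos 14: '0' -> DIGIT
Digits found: ['6', '9', '3', '3', '0', '3', '0']
Total: 7

7


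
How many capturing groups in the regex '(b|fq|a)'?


To count capturing groups, count each '(' that starts a group.
Pattern: '(b|fq|a)'
Walking through the pattern:
  Position 0: '(' -> group #1
Total capturing groups: 1

1


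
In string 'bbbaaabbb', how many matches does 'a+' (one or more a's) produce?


Pattern 'a+' matches one or more consecutive a's.
String: 'bbbaaabbb'
Scanning for runs of a:
  Match 1: 'aaa' (length 3)
Total matches: 1

1


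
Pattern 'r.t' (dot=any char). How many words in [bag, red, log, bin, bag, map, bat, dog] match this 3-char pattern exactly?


Pattern 'r.t' means: starts with 'r', any single char, ends with 't'.
Checking each word (must be exactly 3 chars):
  'bag' (len=3): no
  'red' (len=3): no
  'log' (len=3): no
  'bin' (len=3): no
  'bag' (len=3): no
  'map' (len=3): no
  'bat' (len=3): no
  'dog' (len=3): no
Matching words: []
Total: 0

0


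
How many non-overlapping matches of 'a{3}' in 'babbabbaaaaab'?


Pattern 'a{3}' matches exactly 3 consecutive a's (greedy, non-overlapping).
String: 'babbabbaaaaab'
Scanning for runs of a's:
  Run at pos 1: 'a' (length 1) -> 0 match(es)
  Run at pos 4: 'a' (length 1) -> 0 match(es)
  Run at pos 7: 'aaaaa' (length 5) -> 1 match(es)
Matches found: ['aaa']
Total: 1

1


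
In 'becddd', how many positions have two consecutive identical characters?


Looking for consecutive identical characters in 'becddd':
  pos 0-1: 'b' vs 'e' -> different
  pos 1-2: 'e' vs 'c' -> different
  pos 2-3: 'c' vs 'd' -> different
  pos 3-4: 'd' vs 'd' -> MATCH ('dd')
  pos 4-5: 'd' vs 'd' -> MATCH ('dd')
Consecutive identical pairs: ['dd', 'dd']
Count: 2

2


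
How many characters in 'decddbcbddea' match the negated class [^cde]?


Negated class [^cde] matches any char NOT in {c, d, e}
Scanning 'decddbcbddea':
  pos 0: 'd' -> no (excluded)
  pos 1: 'e' -> no (excluded)
  pos 2: 'c' -> no (excluded)
  pos 3: 'd' -> no (excluded)
  pos 4: 'd' -> no (excluded)
  pos 5: 'b' -> MATCH
  pos 6: 'c' -> no (excluded)
  pos 7: 'b' -> MATCH
  pos 8: 'd' -> no (excluded)
  pos 9: 'd' -> no (excluded)
  pos 10: 'e' -> no (excluded)
  pos 11: 'a' -> MATCH
Total matches: 3

3


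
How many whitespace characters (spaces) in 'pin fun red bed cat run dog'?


\s matches whitespace characters (spaces, tabs, etc.).
Text: 'pin fun red bed cat run dog'
This text has 7 words separated by spaces.
Number of spaces = number of words - 1 = 7 - 1 = 6

6


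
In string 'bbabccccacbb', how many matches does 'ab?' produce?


Pattern 'ab?' matches 'a' optionally followed by 'b'.
String: 'bbabccccacbb'
Scanning left to right for 'a' then checking next char:
  Match 1: 'ab' (a followed by b)
  Match 2: 'a' (a not followed by b)
Total matches: 2

2


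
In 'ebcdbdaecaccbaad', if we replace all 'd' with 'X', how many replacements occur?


re.sub('d', 'X', text) replaces every occurrence of 'd' with 'X'.
Text: 'ebcdbdaecaccbaad'
Scanning for 'd':
  pos 3: 'd' -> replacement #1
  pos 5: 'd' -> replacement #2
  pos 15: 'd' -> replacement #3
Total replacements: 3

3


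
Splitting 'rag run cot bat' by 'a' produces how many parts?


Splitting by 'a' breaks the string at each occurrence of the separator.
Text: 'rag run cot bat'
Parts after split:
  Part 1: 'r'
  Part 2: 'g run cot b'
  Part 3: 't'
Total parts: 3

3


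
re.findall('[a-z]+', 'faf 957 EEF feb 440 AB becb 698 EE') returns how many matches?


Pattern '[a-z]+' finds one or more lowercase letters.
Text: 'faf 957 EEF feb 440 AB becb 698 EE'
Scanning for matches:
  Match 1: 'faf'
  Match 2: 'feb'
  Match 3: 'becb'
Total matches: 3

3


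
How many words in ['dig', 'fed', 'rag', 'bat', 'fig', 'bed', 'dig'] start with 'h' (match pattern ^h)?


Pattern ^h anchors to start of word. Check which words begin with 'h':
  'dig' -> no
  'fed' -> no
  'rag' -> no
  'bat' -> no
  'fig' -> no
  'bed' -> no
  'dig' -> no
Matching words: []
Count: 0

0


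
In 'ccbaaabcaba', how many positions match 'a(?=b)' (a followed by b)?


Lookahead 'a(?=b)' matches 'a' only when followed by 'b'.
String: 'ccbaaabcaba'
Checking each position where char is 'a':
  pos 3: 'a' -> no (next='a')
  pos 4: 'a' -> no (next='a')
  pos 5: 'a' -> MATCH (next='b')
  pos 8: 'a' -> MATCH (next='b')
Matching positions: [5, 8]
Count: 2

2


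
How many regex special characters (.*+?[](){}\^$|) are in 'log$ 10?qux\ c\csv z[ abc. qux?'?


Regex special characters are: . * + ? [ ] ( ) { } \ ^ $ |
Scanning 'log$ 10?qux\ c\csv z[ abc. qux?':
  pos 3: '$' -> SPECIAL
  pos 7: '?' -> SPECIAL
  pos 11: '\' -> SPECIAL
  pos 14: '\' -> SPECIAL
  pos 20: '[' -> SPECIAL
  pos 25: '.' -> SPECIAL
  pos 30: '?' -> SPECIAL
Special chars found: ['$', '?', '\\', '\\', '[', '.', '?']
Total: 7

7


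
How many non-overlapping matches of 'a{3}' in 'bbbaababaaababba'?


Pattern 'a{3}' matches exactly 3 consecutive a's (greedy, non-overlapping).
String: 'bbbaababaaababba'
Scanning for runs of a's:
  Run at pos 3: 'aa' (length 2) -> 0 match(es)
  Run at pos 6: 'a' (length 1) -> 0 match(es)
  Run at pos 8: 'aaa' (length 3) -> 1 match(es)
  Run at pos 12: 'a' (length 1) -> 0 match(es)
  Run at pos 15: 'a' (length 1) -> 0 match(es)
Matches found: ['aaa']
Total: 1

1


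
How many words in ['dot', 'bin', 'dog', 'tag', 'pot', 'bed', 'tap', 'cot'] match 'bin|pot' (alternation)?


Alternation 'bin|pot' matches either 'bin' or 'pot'.
Checking each word:
  'dot' -> no
  'bin' -> MATCH
  'dog' -> no
  'tag' -> no
  'pot' -> MATCH
  'bed' -> no
  'tap' -> no
  'cot' -> no
Matches: ['bin', 'pot']
Count: 2

2


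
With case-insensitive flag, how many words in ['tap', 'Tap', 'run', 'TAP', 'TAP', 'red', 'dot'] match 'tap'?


Case-insensitive matching: compare each word's lowercase form to 'tap'.
  'tap' -> lower='tap' -> MATCH
  'Tap' -> lower='tap' -> MATCH
  'run' -> lower='run' -> no
  'TAP' -> lower='tap' -> MATCH
  'TAP' -> lower='tap' -> MATCH
  'red' -> lower='red' -> no
  'dot' -> lower='dot' -> no
Matches: ['tap', 'Tap', 'TAP', 'TAP']
Count: 4

4


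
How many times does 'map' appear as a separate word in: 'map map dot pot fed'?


Scanning each word for exact match 'map':
  Word 1: 'map' -> MATCH
  Word 2: 'map' -> MATCH
  Word 3: 'dot' -> no
  Word 4: 'pot' -> no
  Word 5: 'fed' -> no
Total matches: 2

2


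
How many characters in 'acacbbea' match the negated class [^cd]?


Negated class [^cd] matches any char NOT in {c, d}
Scanning 'acacbbea':
  pos 0: 'a' -> MATCH
  pos 1: 'c' -> no (excluded)
  pos 2: 'a' -> MATCH
  pos 3: 'c' -> no (excluded)
  pos 4: 'b' -> MATCH
  pos 5: 'b' -> MATCH
  pos 6: 'e' -> MATCH
  pos 7: 'a' -> MATCH
Total matches: 6

6


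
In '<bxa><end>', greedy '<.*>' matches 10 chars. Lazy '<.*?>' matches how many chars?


Greedy '<.*>' tries to match as MUCH as possible.
Lazy '<.*?>' tries to match as LITTLE as possible.

String: '<bxa><end>'
Greedy '<.*>' starts at first '<' and extends to the LAST '>': '<bxa><end>' (10 chars)
Lazy '<.*?>' starts at first '<' and stops at the FIRST '>': '<bxa>' (5 chars)

5


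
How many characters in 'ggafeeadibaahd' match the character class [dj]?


Character class [dj] matches any of: {d, j}
Scanning string 'ggafeeadibaahd' character by character:
  pos 0: 'g' -> no
  pos 1: 'g' -> no
  pos 2: 'a' -> no
  pos 3: 'f' -> no
  pos 4: 'e' -> no
  pos 5: 'e' -> no
  pos 6: 'a' -> no
  pos 7: 'd' -> MATCH
  pos 8: 'i' -> no
  pos 9: 'b' -> no
  pos 10: 'a' -> no
  pos 11: 'a' -> no
  pos 12: 'h' -> no
  pos 13: 'd' -> MATCH
Total matches: 2

2


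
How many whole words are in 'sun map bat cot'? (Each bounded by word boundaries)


Word boundaries (\b) mark the start/end of each word.
Text: 'sun map bat cot'
Splitting by whitespace:
  Word 1: 'sun'
  Word 2: 'map'
  Word 3: 'bat'
  Word 4: 'cot'
Total whole words: 4

4


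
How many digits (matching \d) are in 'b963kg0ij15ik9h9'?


\d matches any digit 0-9.
Scanning 'b963kg0ij15ik9h9':
  pos 1: '9' -> DIGIT
  pos 2: '6' -> DIGIT
  pos 3: '3' -> DIGIT
  pos 6: '0' -> DIGIT
  pos 9: '1' -> DIGIT
  pos 10: '5' -> DIGIT
  pos 13: '9' -> DIGIT
  pos 15: '9' -> DIGIT
Digits found: ['9', '6', '3', '0', '1', '5', '9', '9']
Total: 8

8


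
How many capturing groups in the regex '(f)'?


To count capturing groups, count each '(' that starts a group.
Pattern: '(f)'
Walking through the pattern:
  Position 0: '(' -> group #1
Total capturing groups: 1

1


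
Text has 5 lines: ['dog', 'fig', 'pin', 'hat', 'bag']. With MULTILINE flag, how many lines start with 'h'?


With MULTILINE flag, ^ matches the start of each line.
Lines: ['dog', 'fig', 'pin', 'hat', 'bag']
Checking which lines start with 'h':
  Line 1: 'dog' -> no
  Line 2: 'fig' -> no
  Line 3: 'pin' -> no
  Line 4: 'hat' -> MATCH
  Line 5: 'bag' -> no
Matching lines: ['hat']
Count: 1

1


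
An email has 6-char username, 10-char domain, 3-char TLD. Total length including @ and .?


An email address has format: username@domain.tld
Username length: 6
'@' character: 1
Domain length: 10
'.' character: 1
TLD length: 3
Total = 6 + 1 + 10 + 1 + 3 = 21

21


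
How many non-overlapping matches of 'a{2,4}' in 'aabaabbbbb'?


Pattern 'a{2,4}' matches between 2 and 4 consecutive a's (greedy).
String: 'aabaabbbbb'
Finding runs of a's and applying greedy matching:
  Run at pos 0: 'aa' (length 2)
  Run at pos 3: 'aa' (length 2)
Matches: ['aa', 'aa']
Count: 2

2


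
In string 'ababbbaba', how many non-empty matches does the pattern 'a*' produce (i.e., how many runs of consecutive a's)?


Pattern 'a*' matches zero or more a's. We want non-empty runs of consecutive a's.
String: 'ababbbaba'
Walking through the string to find runs of a's:
  Run 1: positions 0-0 -> 'a'
  Run 2: positions 2-2 -> 'a'
  Run 3: positions 6-6 -> 'a'
  Run 4: positions 8-8 -> 'a'
Non-empty runs found: ['a', 'a', 'a', 'a']
Count: 4

4


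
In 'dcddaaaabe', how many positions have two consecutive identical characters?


Looking for consecutive identical characters in 'dcddaaaabe':
  pos 0-1: 'd' vs 'c' -> different
  pos 1-2: 'c' vs 'd' -> different
  pos 2-3: 'd' vs 'd' -> MATCH ('dd')
  pos 3-4: 'd' vs 'a' -> different
  pos 4-5: 'a' vs 'a' -> MATCH ('aa')
  pos 5-6: 'a' vs 'a' -> MATCH ('aa')
  pos 6-7: 'a' vs 'a' -> MATCH ('aa')
  pos 7-8: 'a' vs 'b' -> different
  pos 8-9: 'b' vs 'e' -> different
Consecutive identical pairs: ['dd', 'aa', 'aa', 'aa']
Count: 4

4


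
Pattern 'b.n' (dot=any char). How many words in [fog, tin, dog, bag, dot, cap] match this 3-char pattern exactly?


Pattern 'b.n' means: starts with 'b', any single char, ends with 'n'.
Checking each word (must be exactly 3 chars):
  'fog' (len=3): no
  'tin' (len=3): no
  'dog' (len=3): no
  'bag' (len=3): no
  'dot' (len=3): no
  'cap' (len=3): no
Matching words: []
Total: 0

0


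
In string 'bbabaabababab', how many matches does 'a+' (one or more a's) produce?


Pattern 'a+' matches one or more consecutive a's.
String: 'bbabaabababab'
Scanning for runs of a:
  Match 1: 'a' (length 1)
  Match 2: 'aa' (length 2)
  Match 3: 'a' (length 1)
  Match 4: 'a' (length 1)
  Match 5: 'a' (length 1)
Total matches: 5

5


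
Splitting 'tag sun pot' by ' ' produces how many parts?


Splitting by ' ' breaks the string at each occurrence of the separator.
Text: 'tag sun pot'
Parts after split:
  Part 1: 'tag'
  Part 2: 'sun'
  Part 3: 'pot'
Total parts: 3

3


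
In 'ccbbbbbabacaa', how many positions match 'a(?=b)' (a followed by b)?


Lookahead 'a(?=b)' matches 'a' only when followed by 'b'.
String: 'ccbbbbbabacaa'
Checking each position where char is 'a':
  pos 7: 'a' -> MATCH (next='b')
  pos 9: 'a' -> no (next='c')
  pos 11: 'a' -> no (next='a')
Matching positions: [7]
Count: 1

1


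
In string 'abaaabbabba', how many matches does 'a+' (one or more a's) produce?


Pattern 'a+' matches one or more consecutive a's.
String: 'abaaabbabba'
Scanning for runs of a:
  Match 1: 'a' (length 1)
  Match 2: 'aaa' (length 3)
  Match 3: 'a' (length 1)
  Match 4: 'a' (length 1)
Total matches: 4

4


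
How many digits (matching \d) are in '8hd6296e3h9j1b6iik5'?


\d matches any digit 0-9.
Scanning '8hd6296e3h9j1b6iik5':
  pos 0: '8' -> DIGIT
  pos 3: '6' -> DIGIT
  pos 4: '2' -> DIGIT
  pos 5: '9' -> DIGIT
  pos 6: '6' -> DIGIT
  pos 8: '3' -> DIGIT
  pos 10: '9' -> DIGIT
  pos 12: '1' -> DIGIT
  pos 14: '6' -> DIGIT
  pos 18: '5' -> DIGIT
Digits found: ['8', '6', '2', '9', '6', '3', '9', '1', '6', '5']
Total: 10

10


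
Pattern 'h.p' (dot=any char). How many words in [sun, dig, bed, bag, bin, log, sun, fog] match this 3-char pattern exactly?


Pattern 'h.p' means: starts with 'h', any single char, ends with 'p'.
Checking each word (must be exactly 3 chars):
  'sun' (len=3): no
  'dig' (len=3): no
  'bed' (len=3): no
  'bag' (len=3): no
  'bin' (len=3): no
  'log' (len=3): no
  'sun' (len=3): no
  'fog' (len=3): no
Matching words: []
Total: 0

0


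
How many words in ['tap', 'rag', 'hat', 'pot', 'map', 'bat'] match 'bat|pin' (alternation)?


Alternation 'bat|pin' matches either 'bat' or 'pin'.
Checking each word:
  'tap' -> no
  'rag' -> no
  'hat' -> no
  'pot' -> no
  'map' -> no
  'bat' -> MATCH
Matches: ['bat']
Count: 1

1


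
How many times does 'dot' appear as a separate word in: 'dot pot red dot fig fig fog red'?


Scanning each word for exact match 'dot':
  Word 1: 'dot' -> MATCH
  Word 2: 'pot' -> no
  Word 3: 'red' -> no
  Word 4: 'dot' -> MATCH
  Word 5: 'fig' -> no
  Word 6: 'fig' -> no
  Word 7: 'fog' -> no
  Word 8: 'red' -> no
Total matches: 2

2


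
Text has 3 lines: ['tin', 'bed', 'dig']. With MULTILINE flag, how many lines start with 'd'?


With MULTILINE flag, ^ matches the start of each line.
Lines: ['tin', 'bed', 'dig']
Checking which lines start with 'd':
  Line 1: 'tin' -> no
  Line 2: 'bed' -> no
  Line 3: 'dig' -> MATCH
Matching lines: ['dig']
Count: 1

1


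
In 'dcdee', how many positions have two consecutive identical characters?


Looking for consecutive identical characters in 'dcdee':
  pos 0-1: 'd' vs 'c' -> different
  pos 1-2: 'c' vs 'd' -> different
  pos 2-3: 'd' vs 'e' -> different
  pos 3-4: 'e' vs 'e' -> MATCH ('ee')
Consecutive identical pairs: ['ee']
Count: 1

1


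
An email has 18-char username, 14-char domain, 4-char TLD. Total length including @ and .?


An email address has format: username@domain.tld
Username length: 18
'@' character: 1
Domain length: 14
'.' character: 1
TLD length: 4
Total = 18 + 1 + 14 + 1 + 4 = 38

38


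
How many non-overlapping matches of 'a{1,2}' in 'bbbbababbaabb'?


Pattern 'a{1,2}' matches between 1 and 2 consecutive a's (greedy).
String: 'bbbbababbaabb'
Finding runs of a's and applying greedy matching:
  Run at pos 4: 'a' (length 1)
  Run at pos 6: 'a' (length 1)
  Run at pos 9: 'aa' (length 2)
Matches: ['a', 'a', 'aa']
Count: 3

3


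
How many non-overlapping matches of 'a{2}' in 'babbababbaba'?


Pattern 'a{2}' matches exactly 2 consecutive a's (greedy, non-overlapping).
String: 'babbababbaba'
Scanning for runs of a's:
  Run at pos 1: 'a' (length 1) -> 0 match(es)
  Run at pos 4: 'a' (length 1) -> 0 match(es)
  Run at pos 6: 'a' (length 1) -> 0 match(es)
  Run at pos 9: 'a' (length 1) -> 0 match(es)
  Run at pos 11: 'a' (length 1) -> 0 match(es)
Matches found: []
Total: 0

0


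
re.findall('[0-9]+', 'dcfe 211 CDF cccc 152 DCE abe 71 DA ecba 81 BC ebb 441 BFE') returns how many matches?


Pattern '[0-9]+' finds one or more digits.
Text: 'dcfe 211 CDF cccc 152 DCE abe 71 DA ecba 81 BC ebb 441 BFE'
Scanning for matches:
  Match 1: '211'
  Match 2: '152'
  Match 3: '71'
  Match 4: '81'
  Match 5: '441'
Total matches: 5

5


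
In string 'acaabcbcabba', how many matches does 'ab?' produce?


Pattern 'ab?' matches 'a' optionally followed by 'b'.
String: 'acaabcbcabba'
Scanning left to right for 'a' then checking next char:
  Match 1: 'a' (a not followed by b)
  Match 2: 'a' (a not followed by b)
  Match 3: 'ab' (a followed by b)
  Match 4: 'ab' (a followed by b)
  Match 5: 'a' (a not followed by b)
Total matches: 5

5


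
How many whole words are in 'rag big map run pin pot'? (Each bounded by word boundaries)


Word boundaries (\b) mark the start/end of each word.
Text: 'rag big map run pin pot'
Splitting by whitespace:
  Word 1: 'rag'
  Word 2: 'big'
  Word 3: 'map'
  Word 4: 'run'
  Word 5: 'pin'
  Word 6: 'pot'
Total whole words: 6

6


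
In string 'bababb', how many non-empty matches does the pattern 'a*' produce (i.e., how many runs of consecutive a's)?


Pattern 'a*' matches zero or more a's. We want non-empty runs of consecutive a's.
String: 'bababb'
Walking through the string to find runs of a's:
  Run 1: positions 1-1 -> 'a'
  Run 2: positions 3-3 -> 'a'
Non-empty runs found: ['a', 'a']
Count: 2

2


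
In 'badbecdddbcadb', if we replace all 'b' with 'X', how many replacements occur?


re.sub('b', 'X', text) replaces every occurrence of 'b' with 'X'.
Text: 'badbecdddbcadb'
Scanning for 'b':
  pos 0: 'b' -> replacement #1
  pos 3: 'b' -> replacement #2
  pos 9: 'b' -> replacement #3
  pos 13: 'b' -> replacement #4
Total replacements: 4

4


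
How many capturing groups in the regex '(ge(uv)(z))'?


To count capturing groups, count each '(' that starts a group.
Pattern: '(ge(uv)(z))'
Walking through the pattern:
  Position 0: '(' -> group #1
  Position 3: '(' -> group #2
  Position 7: '(' -> group #3
Total capturing groups: 3

3


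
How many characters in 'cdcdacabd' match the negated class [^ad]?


Negated class [^ad] matches any char NOT in {a, d}
Scanning 'cdcdacabd':
  pos 0: 'c' -> MATCH
  pos 1: 'd' -> no (excluded)
  pos 2: 'c' -> MATCH
  pos 3: 'd' -> no (excluded)
  pos 4: 'a' -> no (excluded)
  pos 5: 'c' -> MATCH
  pos 6: 'a' -> no (excluded)
  pos 7: 'b' -> MATCH
  pos 8: 'd' -> no (excluded)
Total matches: 4

4


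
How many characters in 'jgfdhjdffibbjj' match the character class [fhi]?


Character class [fhi] matches any of: {f, h, i}
Scanning string 'jgfdhjdffibbjj' character by character:
  pos 0: 'j' -> no
  pos 1: 'g' -> no
  pos 2: 'f' -> MATCH
  pos 3: 'd' -> no
  pos 4: 'h' -> MATCH
  pos 5: 'j' -> no
  pos 6: 'd' -> no
  pos 7: 'f' -> MATCH
  pos 8: 'f' -> MATCH
  pos 9: 'i' -> MATCH
  pos 10: 'b' -> no
  pos 11: 'b' -> no
  pos 12: 'j' -> no
  pos 13: 'j' -> no
Total matches: 5

5


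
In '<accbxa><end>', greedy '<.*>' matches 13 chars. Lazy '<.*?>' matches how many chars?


Greedy '<.*>' tries to match as MUCH as possible.
Lazy '<.*?>' tries to match as LITTLE as possible.

String: '<accbxa><end>'
Greedy '<.*>' starts at first '<' and extends to the LAST '>': '<accbxa><end>' (13 chars)
Lazy '<.*?>' starts at first '<' and stops at the FIRST '>': '<accbxa>' (8 chars)

8


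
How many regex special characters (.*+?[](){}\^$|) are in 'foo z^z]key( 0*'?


Regex special characters are: . * + ? [ ] ( ) { } \ ^ $ |
Scanning 'foo z^z]key( 0*':
  pos 5: '^' -> SPECIAL
  pos 7: ']' -> SPECIAL
  pos 11: '(' -> SPECIAL
  pos 14: '*' -> SPECIAL
Special chars found: ['^', ']', '(', '*']
Total: 4

4


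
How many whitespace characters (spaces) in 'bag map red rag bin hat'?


\s matches whitespace characters (spaces, tabs, etc.).
Text: 'bag map red rag bin hat'
This text has 6 words separated by spaces.
Number of spaces = number of words - 1 = 6 - 1 = 5

5


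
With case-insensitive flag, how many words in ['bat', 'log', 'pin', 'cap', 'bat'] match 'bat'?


Case-insensitive matching: compare each word's lowercase form to 'bat'.
  'bat' -> lower='bat' -> MATCH
  'log' -> lower='log' -> no
  'pin' -> lower='pin' -> no
  'cap' -> lower='cap' -> no
  'bat' -> lower='bat' -> MATCH
Matches: ['bat', 'bat']
Count: 2

2


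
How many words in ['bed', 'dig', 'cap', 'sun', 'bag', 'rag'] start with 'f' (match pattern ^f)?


Pattern ^f anchors to start of word. Check which words begin with 'f':
  'bed' -> no
  'dig' -> no
  'cap' -> no
  'sun' -> no
  'bag' -> no
  'rag' -> no
Matching words: []
Count: 0

0


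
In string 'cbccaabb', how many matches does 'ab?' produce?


Pattern 'ab?' matches 'a' optionally followed by 'b'.
String: 'cbccaabb'
Scanning left to right for 'a' then checking next char:
  Match 1: 'a' (a not followed by b)
  Match 2: 'ab' (a followed by b)
Total matches: 2

2


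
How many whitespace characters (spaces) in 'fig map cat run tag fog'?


\s matches whitespace characters (spaces, tabs, etc.).
Text: 'fig map cat run tag fog'
This text has 6 words separated by spaces.
Number of spaces = number of words - 1 = 6 - 1 = 5

5


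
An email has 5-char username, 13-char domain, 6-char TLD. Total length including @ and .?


An email address has format: username@domain.tld
Username length: 5
'@' character: 1
Domain length: 13
'.' character: 1
TLD length: 6
Total = 5 + 1 + 13 + 1 + 6 = 26

26


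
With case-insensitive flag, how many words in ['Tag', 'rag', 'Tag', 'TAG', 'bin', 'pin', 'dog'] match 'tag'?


Case-insensitive matching: compare each word's lowercase form to 'tag'.
  'Tag' -> lower='tag' -> MATCH
  'rag' -> lower='rag' -> no
  'Tag' -> lower='tag' -> MATCH
  'TAG' -> lower='tag' -> MATCH
  'bin' -> lower='bin' -> no
  'pin' -> lower='pin' -> no
  'dog' -> lower='dog' -> no
Matches: ['Tag', 'Tag', 'TAG']
Count: 3

3


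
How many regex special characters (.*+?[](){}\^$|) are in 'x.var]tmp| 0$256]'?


Regex special characters are: . * + ? [ ] ( ) { } \ ^ $ |
Scanning 'x.var]tmp| 0$256]':
  pos 1: '.' -> SPECIAL
  pos 5: ']' -> SPECIAL
  pos 9: '|' -> SPECIAL
  pos 12: '$' -> SPECIAL
  pos 16: ']' -> SPECIAL
Special chars found: ['.', ']', '|', '$', ']']
Total: 5

5


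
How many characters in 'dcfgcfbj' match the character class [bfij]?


Character class [bfij] matches any of: {b, f, i, j}
Scanning string 'dcfgcfbj' character by character:
  pos 0: 'd' -> no
  pos 1: 'c' -> no
  pos 2: 'f' -> MATCH
  pos 3: 'g' -> no
  pos 4: 'c' -> no
  pos 5: 'f' -> MATCH
  pos 6: 'b' -> MATCH
  pos 7: 'j' -> MATCH
Total matches: 4

4


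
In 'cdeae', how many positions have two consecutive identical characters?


Looking for consecutive identical characters in 'cdeae':
  pos 0-1: 'c' vs 'd' -> different
  pos 1-2: 'd' vs 'e' -> different
  pos 2-3: 'e' vs 'a' -> different
  pos 3-4: 'a' vs 'e' -> different
Consecutive identical pairs: []
Count: 0

0


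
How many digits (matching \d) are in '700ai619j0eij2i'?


\d matches any digit 0-9.
Scanning '700ai619j0eij2i':
  pos 0: '7' -> DIGIT
  pos 1: '0' -> DIGIT
  pos 2: '0' -> DIGIT
  pos 5: '6' -> DIGIT
  pos 6: '1' -> DIGIT
  pos 7: '9' -> DIGIT
  pos 9: '0' -> DIGIT
  pos 13: '2' -> DIGIT
Digits found: ['7', '0', '0', '6', '1', '9', '0', '2']
Total: 8

8


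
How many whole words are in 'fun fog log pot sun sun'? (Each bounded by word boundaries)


Word boundaries (\b) mark the start/end of each word.
Text: 'fun fog log pot sun sun'
Splitting by whitespace:
  Word 1: 'fun'
  Word 2: 'fog'
  Word 3: 'log'
  Word 4: 'pot'
  Word 5: 'sun'
  Word 6: 'sun'
Total whole words: 6

6


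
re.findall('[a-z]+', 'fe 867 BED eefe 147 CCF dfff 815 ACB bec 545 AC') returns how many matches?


Pattern '[a-z]+' finds one or more lowercase letters.
Text: 'fe 867 BED eefe 147 CCF dfff 815 ACB bec 545 AC'
Scanning for matches:
  Match 1: 'fe'
  Match 2: 'eefe'
  Match 3: 'dfff'
  Match 4: 'bec'
Total matches: 4

4


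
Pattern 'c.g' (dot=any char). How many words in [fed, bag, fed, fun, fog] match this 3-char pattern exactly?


Pattern 'c.g' means: starts with 'c', any single char, ends with 'g'.
Checking each word (must be exactly 3 chars):
  'fed' (len=3): no
  'bag' (len=3): no
  'fed' (len=3): no
  'fun' (len=3): no
  'fog' (len=3): no
Matching words: []
Total: 0

0


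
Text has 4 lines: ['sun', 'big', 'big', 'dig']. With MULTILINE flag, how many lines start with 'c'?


With MULTILINE flag, ^ matches the start of each line.
Lines: ['sun', 'big', 'big', 'dig']
Checking which lines start with 'c':
  Line 1: 'sun' -> no
  Line 2: 'big' -> no
  Line 3: 'big' -> no
  Line 4: 'dig' -> no
Matching lines: []
Count: 0

0


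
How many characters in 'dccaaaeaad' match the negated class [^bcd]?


Negated class [^bcd] matches any char NOT in {b, c, d}
Scanning 'dccaaaeaad':
  pos 0: 'd' -> no (excluded)
  pos 1: 'c' -> no (excluded)
  pos 2: 'c' -> no (excluded)
  pos 3: 'a' -> MATCH
  pos 4: 'a' -> MATCH
  pos 5: 'a' -> MATCH
  pos 6: 'e' -> MATCH
  pos 7: 'a' -> MATCH
  pos 8: 'a' -> MATCH
  pos 9: 'd' -> no (excluded)
Total matches: 6

6


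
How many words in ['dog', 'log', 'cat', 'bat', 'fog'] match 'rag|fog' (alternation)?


Alternation 'rag|fog' matches either 'rag' or 'fog'.
Checking each word:
  'dog' -> no
  'log' -> no
  'cat' -> no
  'bat' -> no
  'fog' -> MATCH
Matches: ['fog']
Count: 1

1


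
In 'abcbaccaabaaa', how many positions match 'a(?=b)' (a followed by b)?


Lookahead 'a(?=b)' matches 'a' only when followed by 'b'.
String: 'abcbaccaabaaa'
Checking each position where char is 'a':
  pos 0: 'a' -> MATCH (next='b')
  pos 4: 'a' -> no (next='c')
  pos 7: 'a' -> no (next='a')
  pos 8: 'a' -> MATCH (next='b')
  pos 10: 'a' -> no (next='a')
  pos 11: 'a' -> no (next='a')
Matching positions: [0, 8]
Count: 2

2


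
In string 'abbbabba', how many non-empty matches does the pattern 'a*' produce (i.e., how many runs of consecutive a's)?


Pattern 'a*' matches zero or more a's. We want non-empty runs of consecutive a's.
String: 'abbbabba'
Walking through the string to find runs of a's:
  Run 1: positions 0-0 -> 'a'
  Run 2: positions 4-4 -> 'a'
  Run 3: positions 7-7 -> 'a'
Non-empty runs found: ['a', 'a', 'a']
Count: 3

3


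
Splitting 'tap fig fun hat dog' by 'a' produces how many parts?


Splitting by 'a' breaks the string at each occurrence of the separator.
Text: 'tap fig fun hat dog'
Parts after split:
  Part 1: 't'
  Part 2: 'p fig fun h'
  Part 3: 't dog'
Total parts: 3

3


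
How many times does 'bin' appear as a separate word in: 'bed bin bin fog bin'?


Scanning each word for exact match 'bin':
  Word 1: 'bed' -> no
  Word 2: 'bin' -> MATCH
  Word 3: 'bin' -> MATCH
  Word 4: 'fog' -> no
  Word 5: 'bin' -> MATCH
Total matches: 3

3


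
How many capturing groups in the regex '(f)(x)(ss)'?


To count capturing groups, count each '(' that starts a group.
Pattern: '(f)(x)(ss)'
Walking through the pattern:
  Position 0: '(' -> group #1
  Position 3: '(' -> group #2
  Position 6: '(' -> group #3
Total capturing groups: 3

3


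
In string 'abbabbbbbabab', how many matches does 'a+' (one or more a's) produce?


Pattern 'a+' matches one or more consecutive a's.
String: 'abbabbbbbabab'
Scanning for runs of a:
  Match 1: 'a' (length 1)
  Match 2: 'a' (length 1)
  Match 3: 'a' (length 1)
  Match 4: 'a' (length 1)
Total matches: 4

4


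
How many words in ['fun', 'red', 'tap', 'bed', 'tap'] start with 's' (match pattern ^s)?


Pattern ^s anchors to start of word. Check which words begin with 's':
  'fun' -> no
  'red' -> no
  'tap' -> no
  'bed' -> no
  'tap' -> no
Matching words: []
Count: 0

0


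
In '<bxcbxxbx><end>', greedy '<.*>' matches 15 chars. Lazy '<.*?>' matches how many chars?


Greedy '<.*>' tries to match as MUCH as possible.
Lazy '<.*?>' tries to match as LITTLE as possible.

String: '<bxcbxxbx><end>'
Greedy '<.*>' starts at first '<' and extends to the LAST '>': '<bxcbxxbx><end>' (15 chars)
Lazy '<.*?>' starts at first '<' and stops at the FIRST '>': '<bxcbxxbx>' (10 chars)

10


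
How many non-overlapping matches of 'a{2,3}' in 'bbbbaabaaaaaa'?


Pattern 'a{2,3}' matches between 2 and 3 consecutive a's (greedy).
String: 'bbbbaabaaaaaa'
Finding runs of a's and applying greedy matching:
  Run at pos 4: 'aa' (length 2)
  Run at pos 7: 'aaaaaa' (length 6)
Matches: ['aa', 'aaa', 'aaa']
Count: 3

3


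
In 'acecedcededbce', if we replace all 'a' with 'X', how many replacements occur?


re.sub('a', 'X', text) replaces every occurrence of 'a' with 'X'.
Text: 'acecedcededbce'
Scanning for 'a':
  pos 0: 'a' -> replacement #1
Total replacements: 1

1


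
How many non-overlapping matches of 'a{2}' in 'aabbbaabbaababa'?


Pattern 'a{2}' matches exactly 2 consecutive a's (greedy, non-overlapping).
String: 'aabbbaabbaababa'
Scanning for runs of a's:
  Run at pos 0: 'aa' (length 2) -> 1 match(es)
  Run at pos 5: 'aa' (length 2) -> 1 match(es)
  Run at pos 9: 'aa' (length 2) -> 1 match(es)
  Run at pos 12: 'a' (length 1) -> 0 match(es)
  Run at pos 14: 'a' (length 1) -> 0 match(es)
Matches found: ['aa', 'aa', 'aa']
Total: 3

3


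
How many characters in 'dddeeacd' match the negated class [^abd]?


Negated class [^abd] matches any char NOT in {a, b, d}
Scanning 'dddeeacd':
  pos 0: 'd' -> no (excluded)
  pos 1: 'd' -> no (excluded)
  pos 2: 'd' -> no (excluded)
  pos 3: 'e' -> MATCH
  pos 4: 'e' -> MATCH
  pos 5: 'a' -> no (excluded)
  pos 6: 'c' -> MATCH
  pos 7: 'd' -> no (excluded)
Total matches: 3

3


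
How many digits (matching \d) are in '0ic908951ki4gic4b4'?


\d matches any digit 0-9.
Scanning '0ic908951ki4gic4b4':
  pos 0: '0' -> DIGIT
  pos 3: '9' -> DIGIT
  pos 4: '0' -> DIGIT
  pos 5: '8' -> DIGIT
  pos 6: '9' -> DIGIT
  pos 7: '5' -> DIGIT
  pos 8: '1' -> DIGIT
  pos 11: '4' -> DIGIT
  pos 15: '4' -> DIGIT
  pos 17: '4' -> DIGIT
Digits found: ['0', '9', '0', '8', '9', '5', '1', '4', '4', '4']
Total: 10

10


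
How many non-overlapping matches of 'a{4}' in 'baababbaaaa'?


Pattern 'a{4}' matches exactly 4 consecutive a's (greedy, non-overlapping).
String: 'baababbaaaa'
Scanning for runs of a's:
  Run at pos 1: 'aa' (length 2) -> 0 match(es)
  Run at pos 4: 'a' (length 1) -> 0 match(es)
  Run at pos 7: 'aaaa' (length 4) -> 1 match(es)
Matches found: ['aaaa']
Total: 1

1


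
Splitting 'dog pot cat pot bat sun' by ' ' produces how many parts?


Splitting by ' ' breaks the string at each occurrence of the separator.
Text: 'dog pot cat pot bat sun'
Parts after split:
  Part 1: 'dog'
  Part 2: 'pot'
  Part 3: 'cat'
  Part 4: 'pot'
  Part 5: 'bat'
  Part 6: 'sun'
Total parts: 6

6


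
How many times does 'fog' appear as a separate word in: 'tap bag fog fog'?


Scanning each word for exact match 'fog':
  Word 1: 'tap' -> no
  Word 2: 'bag' -> no
  Word 3: 'fog' -> MATCH
  Word 4: 'fog' -> MATCH
Total matches: 2

2


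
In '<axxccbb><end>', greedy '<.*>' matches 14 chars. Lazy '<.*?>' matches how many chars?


Greedy '<.*>' tries to match as MUCH as possible.
Lazy '<.*?>' tries to match as LITTLE as possible.

String: '<axxccbb><end>'
Greedy '<.*>' starts at first '<' and extends to the LAST '>': '<axxccbb><end>' (14 chars)
Lazy '<.*?>' starts at first '<' and stops at the FIRST '>': '<axxccbb>' (9 chars)

9


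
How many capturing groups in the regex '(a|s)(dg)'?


To count capturing groups, count each '(' that starts a group.
Pattern: '(a|s)(dg)'
Walking through the pattern:
  Position 0: '(' -> group #1
  Position 5: '(' -> group #2
Total capturing groups: 2

2


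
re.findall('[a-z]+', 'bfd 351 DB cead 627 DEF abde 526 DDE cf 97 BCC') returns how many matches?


Pattern '[a-z]+' finds one or more lowercase letters.
Text: 'bfd 351 DB cead 627 DEF abde 526 DDE cf 97 BCC'
Scanning for matches:
  Match 1: 'bfd'
  Match 2: 'cead'
  Match 3: 'abde'
  Match 4: 'cf'
Total matches: 4

4


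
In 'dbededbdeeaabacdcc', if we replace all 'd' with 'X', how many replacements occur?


re.sub('d', 'X', text) replaces every occurrence of 'd' with 'X'.
Text: 'dbededbdeeaabacdcc'
Scanning for 'd':
  pos 0: 'd' -> replacement #1
  pos 3: 'd' -> replacement #2
  pos 5: 'd' -> replacement #3
  pos 7: 'd' -> replacement #4
  pos 15: 'd' -> replacement #5
Total replacements: 5

5


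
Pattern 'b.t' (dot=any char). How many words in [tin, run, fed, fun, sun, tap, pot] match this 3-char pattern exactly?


Pattern 'b.t' means: starts with 'b', any single char, ends with 't'.
Checking each word (must be exactly 3 chars):
  'tin' (len=3): no
  'run' (len=3): no
  'fed' (len=3): no
  'fun' (len=3): no
  'sun' (len=3): no
  'tap' (len=3): no
  'pot' (len=3): no
Matching words: []
Total: 0

0


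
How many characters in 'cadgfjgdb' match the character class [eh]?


Character class [eh] matches any of: {e, h}
Scanning string 'cadgfjgdb' character by character:
  pos 0: 'c' -> no
  pos 1: 'a' -> no
  pos 2: 'd' -> no
  pos 3: 'g' -> no
  pos 4: 'f' -> no
  pos 5: 'j' -> no
  pos 6: 'g' -> no
  pos 7: 'd' -> no
  pos 8: 'b' -> no
Total matches: 0

0


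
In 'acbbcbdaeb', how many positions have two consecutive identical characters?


Looking for consecutive identical characters in 'acbbcbdaeb':
  pos 0-1: 'a' vs 'c' -> different
  pos 1-2: 'c' vs 'b' -> different
  pos 2-3: 'b' vs 'b' -> MATCH ('bb')
  pos 3-4: 'b' vs 'c' -> different
  pos 4-5: 'c' vs 'b' -> different
  pos 5-6: 'b' vs 'd' -> different
  pos 6-7: 'd' vs 'a' -> different
  pos 7-8: 'a' vs 'e' -> different
  pos 8-9: 'e' vs 'b' -> different
Consecutive identical pairs: ['bb']
Count: 1

1


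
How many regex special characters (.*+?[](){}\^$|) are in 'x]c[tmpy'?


Regex special characters are: . * + ? [ ] ( ) { } \ ^ $ |
Scanning 'x]c[tmpy':
  pos 1: ']' -> SPECIAL
  pos 3: '[' -> SPECIAL
Special chars found: [']', '[']
Total: 2

2


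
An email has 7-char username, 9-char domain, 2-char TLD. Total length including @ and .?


An email address has format: username@domain.tld
Username length: 7
'@' character: 1
Domain length: 9
'.' character: 1
TLD length: 2
Total = 7 + 1 + 9 + 1 + 2 = 20

20


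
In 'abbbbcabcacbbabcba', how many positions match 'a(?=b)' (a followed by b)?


Lookahead 'a(?=b)' matches 'a' only when followed by 'b'.
String: 'abbbbcabcacbbabcba'
Checking each position where char is 'a':
  pos 0: 'a' -> MATCH (next='b')
  pos 6: 'a' -> MATCH (next='b')
  pos 9: 'a' -> no (next='c')
  pos 13: 'a' -> MATCH (next='b')
Matching positions: [0, 6, 13]
Count: 3

3


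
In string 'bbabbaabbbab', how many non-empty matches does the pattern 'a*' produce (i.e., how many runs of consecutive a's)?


Pattern 'a*' matches zero or more a's. We want non-empty runs of consecutive a's.
String: 'bbabbaabbbab'
Walking through the string to find runs of a's:
  Run 1: positions 2-2 -> 'a'
  Run 2: positions 5-6 -> 'aa'
  Run 3: positions 10-10 -> 'a'
Non-empty runs found: ['a', 'aa', 'a']
Count: 3

3


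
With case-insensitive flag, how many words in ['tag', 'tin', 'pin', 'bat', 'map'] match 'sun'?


Case-insensitive matching: compare each word's lowercase form to 'sun'.
  'tag' -> lower='tag' -> no
  'tin' -> lower='tin' -> no
  'pin' -> lower='pin' -> no
  'bat' -> lower='bat' -> no
  'map' -> lower='map' -> no
Matches: []
Count: 0

0


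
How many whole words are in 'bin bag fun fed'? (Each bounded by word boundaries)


Word boundaries (\b) mark the start/end of each word.
Text: 'bin bag fun fed'
Splitting by whitespace:
  Word 1: 'bin'
  Word 2: 'bag'
  Word 3: 'fun'
  Word 4: 'fed'
Total whole words: 4

4


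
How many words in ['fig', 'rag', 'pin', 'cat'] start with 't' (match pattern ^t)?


Pattern ^t anchors to start of word. Check which words begin with 't':
  'fig' -> no
  'rag' -> no
  'pin' -> no
  'cat' -> no
Matching words: []
Count: 0

0


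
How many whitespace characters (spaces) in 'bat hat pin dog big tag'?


\s matches whitespace characters (spaces, tabs, etc.).
Text: 'bat hat pin dog big tag'
This text has 6 words separated by spaces.
Number of spaces = number of words - 1 = 6 - 1 = 5

5


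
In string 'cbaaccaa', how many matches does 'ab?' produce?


Pattern 'ab?' matches 'a' optionally followed by 'b'.
String: 'cbaaccaa'
Scanning left to right for 'a' then checking next char:
  Match 1: 'a' (a not followed by b)
  Match 2: 'a' (a not followed by b)
  Match 3: 'a' (a not followed by b)
  Match 4: 'a' (a not followed by b)
Total matches: 4

4


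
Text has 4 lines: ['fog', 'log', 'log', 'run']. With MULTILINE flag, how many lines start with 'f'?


With MULTILINE flag, ^ matches the start of each line.
Lines: ['fog', 'log', 'log', 'run']
Checking which lines start with 'f':
  Line 1: 'fog' -> MATCH
  Line 2: 'log' -> no
  Line 3: 'log' -> no
  Line 4: 'run' -> no
Matching lines: ['fog']
Count: 1

1


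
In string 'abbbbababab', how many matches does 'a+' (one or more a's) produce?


Pattern 'a+' matches one or more consecutive a's.
String: 'abbbbababab'
Scanning for runs of a:
  Match 1: 'a' (length 1)
  Match 2: 'a' (length 1)
  Match 3: 'a' (length 1)
  Match 4: 'a' (length 1)
Total matches: 4

4


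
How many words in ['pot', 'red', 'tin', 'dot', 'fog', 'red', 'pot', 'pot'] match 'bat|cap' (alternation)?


Alternation 'bat|cap' matches either 'bat' or 'cap'.
Checking each word:
  'pot' -> no
  'red' -> no
  'tin' -> no
  'dot' -> no
  'fog' -> no
  'red' -> no
  'pot' -> no
  'pot' -> no
Matches: []
Count: 0

0


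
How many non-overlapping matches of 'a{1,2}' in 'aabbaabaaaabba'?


Pattern 'a{1,2}' matches between 1 and 2 consecutive a's (greedy).
String: 'aabbaabaaaabba'
Finding runs of a's and applying greedy matching:
  Run at pos 0: 'aa' (length 2)
  Run at pos 4: 'aa' (length 2)
  Run at pos 7: 'aaaa' (length 4)
  Run at pos 13: 'a' (length 1)
Matches: ['aa', 'aa', 'aa', 'aa', 'a']
Count: 5

5
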